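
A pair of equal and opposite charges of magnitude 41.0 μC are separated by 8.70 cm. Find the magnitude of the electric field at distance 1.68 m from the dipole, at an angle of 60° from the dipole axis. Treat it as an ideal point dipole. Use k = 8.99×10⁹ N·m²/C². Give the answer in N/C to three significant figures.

E ≈ 8950 N/C

Dipole moment p = qd = (4.10×10⁻⁵ C)(0.0870 m) = 3.567×10⁻⁶ C·m.
At angle θ the dipole field magnitude is E = (kp/r³)·√(1 + 3cos²θ).
kp/r³ = (8.99×10⁹)(3.567×10⁻⁶) / (1.68)³ = 6763 N/C.
√(1 + 3cos²60°) = √(1 + 3·0.2500) = √1.7500 ≈ 1.3229.
E ≈ 6763 × 1.323 = 8947 N/C.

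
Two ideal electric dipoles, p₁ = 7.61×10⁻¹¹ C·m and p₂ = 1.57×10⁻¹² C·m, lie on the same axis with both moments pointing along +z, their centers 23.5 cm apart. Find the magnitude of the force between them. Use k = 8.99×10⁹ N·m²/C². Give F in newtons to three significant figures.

F ≈ 2.11×10⁻⁹ N

On-axis field of dipole 1 at distance r: E = 2kp₁/r³. Force on dipole 2 is F = p₂·dE/dr (gradient along axis).
dE/dr = −6kp₁/r⁴, so |F| = 6kp₁p₂/r⁴ (attractive for aligned moments).
F = 6(8.99×10⁹)(7.61×10⁻¹¹)(1.57×10⁻¹²)/(0.235)⁴ = 2.113×10⁻⁹ N.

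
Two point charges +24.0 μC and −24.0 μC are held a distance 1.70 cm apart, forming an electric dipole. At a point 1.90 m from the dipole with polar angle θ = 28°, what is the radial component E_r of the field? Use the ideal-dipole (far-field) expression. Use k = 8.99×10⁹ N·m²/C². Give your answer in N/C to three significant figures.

E_r ≈ 944 N/C

Dipole moment p = qd = (2.40×10⁻⁵ C)(0.0170 m) = 4.08×10⁻⁷ C·m.
For a dipole, E_r = (2kp cosθ)/r³.
kp/r³ = (8.99×10⁹)(4.08×10⁻⁷)/(1.90)³ = 534.8 N/C.
E_r = 2·534.8·cos28° = 944.3 N/C.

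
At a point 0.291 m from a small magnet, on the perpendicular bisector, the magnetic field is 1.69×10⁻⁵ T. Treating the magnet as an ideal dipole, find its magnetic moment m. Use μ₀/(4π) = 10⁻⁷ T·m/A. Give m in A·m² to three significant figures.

In the equatorial plane B = (μ₀/4π)·m/r³, so m = Br³·4π/(μ₀).
m = (1.69×10⁻⁵)·(0.291)³ / (10⁻⁷) = 4.165 A·m².

m ≈ 4.16 A·m²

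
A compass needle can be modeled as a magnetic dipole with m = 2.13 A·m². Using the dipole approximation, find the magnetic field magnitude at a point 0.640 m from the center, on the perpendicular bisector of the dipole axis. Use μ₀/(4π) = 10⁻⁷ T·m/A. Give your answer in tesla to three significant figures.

In the equatorial plane B = (μ₀/4π)·m/r³ (half the axial value).
B = (10⁻⁷)·(2.13) / (0.640)³ = 8.125×10⁻⁷ T.

B ≈ 8.13×10⁻⁷ T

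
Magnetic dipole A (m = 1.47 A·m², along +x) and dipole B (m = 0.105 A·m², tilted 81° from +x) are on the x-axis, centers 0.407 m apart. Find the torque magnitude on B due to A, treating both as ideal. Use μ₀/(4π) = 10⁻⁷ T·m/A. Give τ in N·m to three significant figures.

τ ≈ 4.52×10⁻⁷ N·m

Dipole B is on the axis of dipole A, so B₁ there is axial: B₁ = (μ₀/4π)·2m₁/r³ along +x.
B₁ = 2(10⁻⁷)(1.47)/(0.407)³ = 4.361×10⁻⁶ T.
τ = m₂ B₁ sinθ.
τ = (0.105)(4.361×10⁻⁶)·sin81° = 4.522×10⁻⁷ N·m.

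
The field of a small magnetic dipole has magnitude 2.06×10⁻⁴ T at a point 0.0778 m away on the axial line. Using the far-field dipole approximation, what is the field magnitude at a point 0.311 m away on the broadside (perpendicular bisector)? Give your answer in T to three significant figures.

Dipole fields scale as 1/r³ in the far field.
The axial field is twice the equatorial field at the same r, so the geometry factor is 1/2.
B₂ = B₁ · (1/2) · (r₁/r₂)³ = 2.06×10⁻⁴ · 0.5 · (0.0778/0.311)³.
(r₁/r₂)³ = (0.2502)³ = 0.01566.
B₂ ≈ 1.612×10⁻⁶ T.

B ≈ 1.61×10⁻⁶ T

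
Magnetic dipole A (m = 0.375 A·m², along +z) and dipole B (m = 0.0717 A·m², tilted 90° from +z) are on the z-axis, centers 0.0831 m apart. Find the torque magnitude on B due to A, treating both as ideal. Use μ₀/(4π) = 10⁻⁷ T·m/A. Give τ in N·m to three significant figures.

Dipole B is on the axis of dipole A, so B₁ there is axial: B₁ = (μ₀/4π)·2m₁/r³ along +z.
B₁ = 2(10⁻⁷)(0.375)/(0.0831)³ = 1.307×10⁻⁴ T.
τ = m₂ B₁ sinθ.
τ = (0.0717)(1.307×10⁻⁴)·sin90° = 9.371×10⁻⁶ N·m.

τ ≈ 9.37×10⁻⁶ N·m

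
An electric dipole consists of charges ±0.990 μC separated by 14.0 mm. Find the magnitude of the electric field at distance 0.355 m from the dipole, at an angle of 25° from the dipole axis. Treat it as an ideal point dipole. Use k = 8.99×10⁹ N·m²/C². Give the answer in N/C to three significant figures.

Dipole moment p = qd = (9.90×10⁻⁷ C)(0.0140 m) = 1.386×10⁻⁸ C·m.
At angle θ the dipole field magnitude is E = (kp/r³)·√(1 + 3cos²θ).
kp/r³ = (8.99×10⁹)(1.386×10⁻⁸) / (0.355)³ = 2785 N/C.
√(1 + 3cos²25°) = √(1 + 3·0.8214) = √3.4642 ≈ 1.8612.
E ≈ 2785 × 1.861 = 5184 N/C.

E ≈ 5180 N/C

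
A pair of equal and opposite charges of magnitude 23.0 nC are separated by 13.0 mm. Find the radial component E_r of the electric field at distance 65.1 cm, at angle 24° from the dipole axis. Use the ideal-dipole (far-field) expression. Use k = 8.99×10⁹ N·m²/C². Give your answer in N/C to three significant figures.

E_r ≈ 17.8 N/C

Dipole moment p = qd = (2.30×10⁻⁸ C)(0.0130 m) = 2.99×10⁻¹⁰ C·m.
For a dipole, E_r = (2kp cosθ)/r³.
kp/r³ = (8.99×10⁹)(2.99×10⁻¹⁰)/(0.651)³ = 9.743 N/C.
E_r = 2·9.743·cos24° = 17.80 N/C.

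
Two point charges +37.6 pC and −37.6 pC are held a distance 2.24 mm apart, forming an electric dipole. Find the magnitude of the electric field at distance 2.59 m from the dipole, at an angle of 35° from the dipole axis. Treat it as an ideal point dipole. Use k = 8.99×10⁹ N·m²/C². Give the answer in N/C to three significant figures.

Dipole moment p = qd = (3.76×10⁻¹¹ C)(0.00224 m) = 8.422×10⁻¹⁴ C·m.
At angle θ the dipole field magnitude is E = (kp/r³)·√(1 + 3cos²θ).
kp/r³ = (8.99×10⁹)(8.422×10⁻¹⁴) / (2.59)³ = 4.358×10⁻⁵ N/C.
√(1 + 3cos²35°) = √(1 + 3·0.6710) = √3.0130 ≈ 1.7358.
E ≈ 4.358×10⁻⁵ × 1.736 = 7.564×10⁻⁵ N/C.

E ≈ 7.56×10⁻⁵ N/C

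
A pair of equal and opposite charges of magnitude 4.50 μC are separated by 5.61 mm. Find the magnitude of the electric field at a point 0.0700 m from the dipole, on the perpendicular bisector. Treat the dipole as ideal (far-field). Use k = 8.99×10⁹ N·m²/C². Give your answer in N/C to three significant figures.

E ≈ 6.62×10⁵ N/C

Dipole moment p = qd = (4.50×10⁻⁶ C)(0.00561 m) = 2.525×10⁻⁸ C·m.
In the equatorial plane E = kp/r³.
E = (8.99×10⁹)(2.525×10⁻⁸) / (0.0700)³ = 6.618×10⁵ N/C.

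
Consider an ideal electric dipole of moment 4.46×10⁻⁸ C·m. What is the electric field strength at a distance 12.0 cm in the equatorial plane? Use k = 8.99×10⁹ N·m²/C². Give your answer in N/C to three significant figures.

E ≈ 2.32×10⁵ N/C

On the perpendicular bisector E = kp/r³ (half the axial value at the same distance).
E = (8.99×10⁹)(4.46×10⁻⁸) / (0.120)³ = 2.320×10⁵ N/C.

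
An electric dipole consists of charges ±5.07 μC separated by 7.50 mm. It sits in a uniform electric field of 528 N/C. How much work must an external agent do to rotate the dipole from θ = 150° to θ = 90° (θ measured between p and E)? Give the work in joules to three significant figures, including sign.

W ≈ -1.74×10⁻⁵ J

Dipole moment p = qd = (5.07×10⁻⁶ C)(0.00750 m) = 3.803×10⁻⁸ C·m.
W_ext = ΔU = U(θ₂) − U(θ₁) = −pE cosθ₂ − (−pE cosθ₁) = pE(cosθ₁ − cosθ₂).
W = (3.803×10⁻⁸)(528)·(cos150° − cos90°) = (2.008×10⁻⁵)·(-0.8660) = -1.739×10⁻⁵ J.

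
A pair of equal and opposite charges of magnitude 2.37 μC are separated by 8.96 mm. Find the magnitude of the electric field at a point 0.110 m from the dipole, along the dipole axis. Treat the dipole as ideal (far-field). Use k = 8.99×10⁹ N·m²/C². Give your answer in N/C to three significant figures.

Dipole moment p = qd = (2.37×10⁻⁶ C)(0.00896 m) = 2.124×10⁻⁸ C·m.
On the dipole axis E = 2kp/r³.
E = 2·(8.99×10⁹)(2.124×10⁻⁸) / (0.110)³ = 2.869×10⁵ N/C.

E ≈ 2.87×10⁵ N/C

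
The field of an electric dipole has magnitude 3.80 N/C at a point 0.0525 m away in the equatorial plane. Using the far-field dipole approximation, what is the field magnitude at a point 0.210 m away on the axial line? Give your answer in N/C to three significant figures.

E ≈ 0.119 N/C

Dipole fields scale as 1/r³ in the far field.
The axial field is twice the equatorial field at the same r, so the geometry factor is 2/1.
E₂ = E₁ · (2/1) · (r₁/r₂)³ = 3.80 · 2 · (0.0525/0.210)³.
(r₁/r₂)³ = (0.25)³ = 0.01562.
E₂ ≈ 0.1188 N/C.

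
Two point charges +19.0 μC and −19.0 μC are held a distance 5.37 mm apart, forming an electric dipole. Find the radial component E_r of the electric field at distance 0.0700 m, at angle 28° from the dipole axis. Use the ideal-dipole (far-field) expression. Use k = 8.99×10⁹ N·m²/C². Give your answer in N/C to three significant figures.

E_r ≈ 4.72×10⁶ N/C

Dipole moment p = qd = (1.90×10⁻⁵ C)(0.00537 m) = 1.02×10⁻⁷ C·m.
For a dipole, E_r = (2kp cosθ)/r³.
kp/r³ = (8.99×10⁹)(1.02×10⁻⁷)/(0.0700)³ = 2.673×10⁶ N/C.
E_r = 2·2.673×10⁶·cos28° = 4.721×10⁶ N/C.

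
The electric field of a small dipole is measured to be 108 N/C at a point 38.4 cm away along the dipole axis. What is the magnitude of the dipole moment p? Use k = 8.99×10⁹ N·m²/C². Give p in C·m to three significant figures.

p ≈ 3.40×10⁻¹⁰ C·m

On axis E = 2kp/r³, so p = Er³/(2k).
p = (108)·(0.384)³ / (2·8.99×10⁹) = 3.401×10⁻¹⁰ C·m.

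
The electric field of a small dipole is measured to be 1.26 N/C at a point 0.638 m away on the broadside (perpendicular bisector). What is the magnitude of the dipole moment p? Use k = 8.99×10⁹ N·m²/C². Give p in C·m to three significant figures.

p ≈ 3.64×10⁻¹¹ C·m

In the equatorial plane E = kp/r³, so p = Er³/(k).
p = (1.26)·(0.638)³ / (8.99×10⁹) = 3.640×10⁻¹¹ C·m.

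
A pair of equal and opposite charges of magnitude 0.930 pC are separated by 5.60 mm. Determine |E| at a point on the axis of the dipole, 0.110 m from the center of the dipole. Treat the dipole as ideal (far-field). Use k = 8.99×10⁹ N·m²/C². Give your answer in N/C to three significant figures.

Dipole moment p = qd = (9.30×10⁻¹³ C)(0.00560 m) = 5.208×10⁻¹⁵ C·m.
On the dipole axis E = 2kp/r³.
E = 2·(8.99×10⁹)(5.208×10⁻¹⁵) / (0.110)³ = 0.07035 N/C.

E ≈ 0.0704 N/C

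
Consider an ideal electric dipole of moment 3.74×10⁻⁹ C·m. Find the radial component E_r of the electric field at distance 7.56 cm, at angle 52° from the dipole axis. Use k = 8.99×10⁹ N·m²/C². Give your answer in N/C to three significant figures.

For a dipole, E_r = (2kp cosθ)/r³.
kp/r³ = (8.99×10⁹)(3.74×10⁻⁹)/(0.0756)³ = 7.782×10⁴ N/C.
E_r = 2·7.782×10⁴·cos52° = 9.582×10⁴ N/C.

E_r ≈ 9.58×10⁴ N/C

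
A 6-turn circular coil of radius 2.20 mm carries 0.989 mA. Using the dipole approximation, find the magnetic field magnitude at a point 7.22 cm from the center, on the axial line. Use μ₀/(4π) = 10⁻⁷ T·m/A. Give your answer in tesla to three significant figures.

B ≈ 4.79×10⁻¹¹ T

m = NIA = NIπa² = 6·(9.89×10⁻⁴)·π·(0.00220)² = 9.023×10⁻⁸ A·m².
On axis B = (μ₀/4π)·2m/r³.
B = 2·(10⁻⁷)·(9.023×10⁻⁸) / (0.0722)³ = 4.795×10⁻¹¹ T.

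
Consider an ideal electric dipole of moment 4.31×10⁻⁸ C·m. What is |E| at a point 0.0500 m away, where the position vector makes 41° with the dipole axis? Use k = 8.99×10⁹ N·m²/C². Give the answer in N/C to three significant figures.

At angle θ the dipole field magnitude is E = (kp/r³)·√(1 + 3cos²θ).
kp/r³ = (8.99×10⁹)(4.31×10⁻⁸) / (0.0500)³ = 3.100×10⁶ N/C.
√(1 + 3cos²41°) = √(1 + 3·0.5696) = √2.7088 ≈ 1.6458.
E ≈ 3.100×10⁶ × 1.646 = 5.102×10⁶ N/C.

E ≈ 5.10×10⁶ N/C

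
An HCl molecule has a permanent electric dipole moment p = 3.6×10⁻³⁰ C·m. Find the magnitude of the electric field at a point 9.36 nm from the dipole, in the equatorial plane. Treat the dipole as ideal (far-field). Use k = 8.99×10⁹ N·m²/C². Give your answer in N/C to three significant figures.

E ≈ 3.95×10⁴ N/C

In the equatorial plane E = kp/r³.
E = (8.99×10⁹)(3.60×10⁻³⁰) / (9.36×10⁻⁹)³ = 3.947×10⁴ N/C.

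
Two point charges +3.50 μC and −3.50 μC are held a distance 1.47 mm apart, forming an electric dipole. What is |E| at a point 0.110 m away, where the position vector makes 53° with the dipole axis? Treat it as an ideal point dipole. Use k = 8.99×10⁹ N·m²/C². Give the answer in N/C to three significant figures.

Dipole moment p = qd = (3.50×10⁻⁶ C)(0.00147 m) = 5.145×10⁻⁹ C·m.
At angle θ the dipole field magnitude is E = (kp/r³)·√(1 + 3cos²θ).
kp/r³ = (8.99×10⁹)(5.145×10⁻⁹) / (0.110)³ = 3.475×10⁴ N/C.
√(1 + 3cos²53°) = √(1 + 3·0.3622) = √2.0865 ≈ 1.4445.
E ≈ 3.475×10⁴ × 1.444 = 5.020×10⁴ N/C.

E ≈ 5.02×10⁴ N/C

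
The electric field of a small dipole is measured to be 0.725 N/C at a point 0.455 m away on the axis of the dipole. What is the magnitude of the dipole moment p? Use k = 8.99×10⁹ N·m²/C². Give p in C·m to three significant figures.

On axis E = 2kp/r³, so p = Er³/(2k).
p = (0.725)·(0.455)³ / (2·8.99×10⁹) = 3.798×10⁻¹² C·m.

p ≈ 3.80×10⁻¹² C·m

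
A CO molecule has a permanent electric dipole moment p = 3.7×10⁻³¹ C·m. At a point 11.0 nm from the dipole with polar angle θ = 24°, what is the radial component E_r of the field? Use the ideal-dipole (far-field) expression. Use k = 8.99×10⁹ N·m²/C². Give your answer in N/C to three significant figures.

E_r ≈ 4570 N/C

For a dipole, E_r = (2kp cosθ)/r³.
kp/r³ = (8.99×10⁹)(3.70×10⁻³¹)/(1.10×10⁻⁸)³ = 2499 N/C.
E_r = 2·2499·cos24° = 4566 N/C.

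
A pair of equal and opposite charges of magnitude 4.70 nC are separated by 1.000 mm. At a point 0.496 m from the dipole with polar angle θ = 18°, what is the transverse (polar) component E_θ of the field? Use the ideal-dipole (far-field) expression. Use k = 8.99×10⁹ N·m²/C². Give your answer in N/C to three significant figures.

E_θ ≈ 0.107 N/C

Dipole moment p = qd = (4.70×10⁻⁹ C)(0.00100 m) = 4.70×10⁻¹² C·m.
For a dipole, E_θ = (kp sinθ)/r³.
kp/r³ = (8.99×10⁹)(4.70×10⁻¹²)/(0.496)³ = 0.3463 N/C.
E_θ = 0.3463·sin18° = 0.1070 N/C.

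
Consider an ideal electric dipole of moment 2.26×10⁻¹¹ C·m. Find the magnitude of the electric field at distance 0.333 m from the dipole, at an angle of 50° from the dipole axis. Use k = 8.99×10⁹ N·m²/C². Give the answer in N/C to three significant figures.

At angle θ the dipole field magnitude is E = (kp/r³)·√(1 + 3cos²θ).
kp/r³ = (8.99×10⁹)(2.26×10⁻¹¹) / (0.333)³ = 5.502 N/C.
√(1 + 3cos²50°) = √(1 + 3·0.4132) = √2.2395 ≈ 1.4965.
E ≈ 5.502 × 1.497 = 8.234 N/C.

E ≈ 8.23 N/C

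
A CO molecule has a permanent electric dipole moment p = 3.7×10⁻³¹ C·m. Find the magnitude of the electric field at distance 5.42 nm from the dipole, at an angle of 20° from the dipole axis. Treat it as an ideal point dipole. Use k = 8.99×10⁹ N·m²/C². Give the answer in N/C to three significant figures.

E ≈ 3.99×10⁴ N/C

At angle θ the dipole field magnitude is E = (kp/r³)·√(1 + 3cos²θ).
kp/r³ = (8.99×10⁹)(3.70×10⁻³¹) / (5.42×10⁻⁹)³ = 2.089×10⁴ N/C.
√(1 + 3cos²20°) = √(1 + 3·0.8830) = √3.6491 ≈ 1.9103.
E ≈ 2.089×10⁴ × 1.910 = 3.991×10⁴ N/C.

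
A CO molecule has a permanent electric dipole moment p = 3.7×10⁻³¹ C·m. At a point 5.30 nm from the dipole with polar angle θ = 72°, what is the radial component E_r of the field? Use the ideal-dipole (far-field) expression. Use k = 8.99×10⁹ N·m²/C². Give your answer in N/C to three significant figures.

For a dipole, E_r = (2kp cosθ)/r³.
kp/r³ = (8.99×10⁹)(3.70×10⁻³¹)/(5.30×10⁻⁹)³ = 2.234×10⁴ N/C.
E_r = 2·2.234×10⁴·cos72° = 1.381×10⁴ N/C.

E_r ≈ 1.38×10⁴ N/C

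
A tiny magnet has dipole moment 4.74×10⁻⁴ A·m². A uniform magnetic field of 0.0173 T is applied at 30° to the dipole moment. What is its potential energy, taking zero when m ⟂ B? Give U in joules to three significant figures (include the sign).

U ≈ -7.10×10⁻⁶ J

U = −m·B = −mB cosθ.
U = −(4.74×10⁻⁴)(0.0173)·cos30° = -7.102×10⁻⁶ J.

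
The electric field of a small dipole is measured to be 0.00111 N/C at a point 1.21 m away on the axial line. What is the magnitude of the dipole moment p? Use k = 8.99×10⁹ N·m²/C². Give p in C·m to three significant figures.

On axis E = 2kp/r³, so p = Er³/(2k).
p = (0.00111)·(1.21)³ / (2·8.99×10⁹) = 1.094×10⁻¹³ C·m.

p ≈ 1.09×10⁻¹³ C·m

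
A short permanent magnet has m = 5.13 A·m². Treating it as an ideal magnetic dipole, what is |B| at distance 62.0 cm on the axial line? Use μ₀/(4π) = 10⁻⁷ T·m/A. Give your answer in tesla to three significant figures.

B ≈ 4.30×10⁻⁶ T

On axis B = (μ₀/4π)·2m/r³.
B = 2·(10⁻⁷)·(5.13) / (0.620)³ = 4.305×10⁻⁶ T.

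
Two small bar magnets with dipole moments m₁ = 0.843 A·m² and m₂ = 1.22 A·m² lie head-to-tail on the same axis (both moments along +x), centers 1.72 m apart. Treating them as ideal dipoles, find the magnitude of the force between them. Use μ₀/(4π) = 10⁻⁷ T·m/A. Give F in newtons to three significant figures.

F ≈ 7.05×10⁻⁸ N

On-axis B of dipole 1: B = (μ₀/4π)·2m₁/r³. Force on dipole 2: F = m₂·dB/dr.
dB/dr = −(μ₀/4π)·6m₁/r⁴, so |F| = (μ₀/4π)·6m₁m₂/r⁴.
F = 6(10⁻⁷)(0.843)(1.22)/(1.72)⁴ = 7.051×10⁻⁸ N.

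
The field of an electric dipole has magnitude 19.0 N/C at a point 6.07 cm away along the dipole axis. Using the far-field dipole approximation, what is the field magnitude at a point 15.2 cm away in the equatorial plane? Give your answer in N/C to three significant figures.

Dipole fields scale as 1/r³ in the far field.
The axial field is twice the equatorial field at the same r, so the geometry factor is 1/2.
E₂ = E₁ · (1/2) · (r₁/r₂)³ = 19.0 · 0.5 · (6.07/15.2)³.
(r₁/r₂)³ = (0.3993)³ = 0.06368.
E₂ ≈ 0.6050 N/C.

E ≈ 0.605 N/C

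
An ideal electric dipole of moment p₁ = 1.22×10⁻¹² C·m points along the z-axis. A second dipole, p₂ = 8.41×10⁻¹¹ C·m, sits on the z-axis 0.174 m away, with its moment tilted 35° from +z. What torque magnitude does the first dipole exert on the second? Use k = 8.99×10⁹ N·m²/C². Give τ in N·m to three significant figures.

τ ≈ 2.01×10⁻¹⁰ N·m

The second dipole sits on the axis of the first, so the field there is axial: E₁ = 2kp₁/r³ along +z.
E₁ = 2(8.99×10⁹)(1.22×10⁻¹²)/(0.174)³ = 4.164 N/C.
Torque on the second dipole: τ = p₂ E₁ sinθ.
τ = (8.41×10⁻¹¹)(4.164)·sin35° = 2.009×10⁻¹⁰ N·m.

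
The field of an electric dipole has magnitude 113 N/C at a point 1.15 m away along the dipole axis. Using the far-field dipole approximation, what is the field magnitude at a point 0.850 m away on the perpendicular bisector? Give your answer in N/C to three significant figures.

E ≈ 140 N/C

Dipole fields scale as 1/r³ in the far field.
The axial field is twice the equatorial field at the same r, so the geometry factor is 1/2.
E₂ = E₁ · (1/2) · (r₁/r₂)³ = 113 · 0.5 · (1.15/0.850)³.
(r₁/r₂)³ = (1.353)³ = 2.476.
E₂ ≈ 139.9 N/C.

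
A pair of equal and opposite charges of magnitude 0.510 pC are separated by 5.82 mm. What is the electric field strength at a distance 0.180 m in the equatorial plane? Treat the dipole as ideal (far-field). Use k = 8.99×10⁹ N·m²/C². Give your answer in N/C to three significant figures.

E ≈ 0.00458 N/C

Dipole moment p = qd = (5.10×10⁻¹³ C)(0.00582 m) = 2.968×10⁻¹⁵ C·m.
On the perpendicular bisector E = kp/r³ (half the axial value at the same distance).
E = (8.99×10⁹)(2.968×10⁻¹⁵) / (0.180)³ = 0.004575 N/C.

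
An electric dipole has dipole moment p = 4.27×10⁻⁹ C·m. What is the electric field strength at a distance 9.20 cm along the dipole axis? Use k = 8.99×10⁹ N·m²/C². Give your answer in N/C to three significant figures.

E ≈ 9.86×10⁴ N/C

On the dipole axis E = 2kp/r³.
E = 2·(8.99×10⁹)(4.27×10⁻⁹) / (0.0920)³ = 9.859×10⁴ N/C.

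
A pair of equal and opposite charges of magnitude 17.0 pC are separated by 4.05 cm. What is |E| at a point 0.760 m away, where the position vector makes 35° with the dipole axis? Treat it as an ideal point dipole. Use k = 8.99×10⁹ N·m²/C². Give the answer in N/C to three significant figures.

E ≈ 0.0245 N/C

Dipole moment p = qd = (1.70×10⁻¹¹ C)(0.0405 m) = 6.885×10⁻¹³ C·m.
At angle θ the dipole field magnitude is E = (kp/r³)·√(1 + 3cos²θ).
kp/r³ = (8.99×10⁹)(6.885×10⁻¹³) / (0.760)³ = 0.01410 N/C.
√(1 + 3cos²35°) = √(1 + 3·0.6710) = √3.0130 ≈ 1.7358.
E ≈ 0.01410 × 1.736 = 0.02448 N/C.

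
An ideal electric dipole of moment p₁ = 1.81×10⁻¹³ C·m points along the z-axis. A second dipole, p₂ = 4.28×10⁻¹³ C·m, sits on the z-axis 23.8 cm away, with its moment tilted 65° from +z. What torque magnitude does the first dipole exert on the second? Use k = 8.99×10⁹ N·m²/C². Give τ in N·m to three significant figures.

The second dipole sits on the axis of the first, so the field there is axial: E₁ = 2kp₁/r³ along +z.
E₁ = 2(8.99×10⁹)(1.81×10⁻¹³)/(0.238)³ = 0.2414 N/C.
Torque on the second dipole: τ = p₂ E₁ sinθ.
τ = (4.28×10⁻¹³)(0.2414)·sin65° = 9.364×10⁻¹⁴ N·m.

τ ≈ 9.36×10⁻¹⁴ N·m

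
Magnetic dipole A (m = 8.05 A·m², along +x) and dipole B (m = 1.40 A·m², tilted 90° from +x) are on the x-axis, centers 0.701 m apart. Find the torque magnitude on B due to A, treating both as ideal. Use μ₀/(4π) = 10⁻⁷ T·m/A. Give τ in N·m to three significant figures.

τ ≈ 6.54×10⁻⁶ N·m

Dipole B is on the axis of dipole A, so B₁ there is axial: B₁ = (μ₀/4π)·2m₁/r³ along +x.
B₁ = 2(10⁻⁷)(8.05)/(0.701)³ = 4.674×10⁻⁶ T.
τ = m₂ B₁ sinθ.
τ = (1.40)(4.674×10⁻⁶)·sin90° = 6.543×10⁻⁶ N·m.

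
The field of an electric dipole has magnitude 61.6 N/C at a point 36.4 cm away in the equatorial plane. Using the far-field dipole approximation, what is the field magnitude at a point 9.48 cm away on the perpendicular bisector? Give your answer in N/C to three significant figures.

E ≈ 3490 N/C

Dipole fields scale as 1/r³ in the far field; the geometry is the same at both points.
E₂ = E₁ · (r₁/r₂)³ = 61.6 · (36.4/9.48)³.
(r₁/r₂)³ = (3.84)³ = 56.61.
E₂ ≈ 3487 N/C.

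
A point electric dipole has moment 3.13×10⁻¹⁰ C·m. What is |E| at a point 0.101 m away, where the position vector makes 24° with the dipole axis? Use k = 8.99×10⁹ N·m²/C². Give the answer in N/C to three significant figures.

E ≈ 5110 N/C

At angle θ the dipole field magnitude is E = (kp/r³)·√(1 + 3cos²θ).
kp/r³ = (8.99×10⁹)(3.13×10⁻¹⁰) / (0.101)³ = 2731 N/C.
√(1 + 3cos²24°) = √(1 + 3·0.8346) = √3.5037 ≈ 1.8718.
E ≈ 2731 × 1.872 = 5112 N/C.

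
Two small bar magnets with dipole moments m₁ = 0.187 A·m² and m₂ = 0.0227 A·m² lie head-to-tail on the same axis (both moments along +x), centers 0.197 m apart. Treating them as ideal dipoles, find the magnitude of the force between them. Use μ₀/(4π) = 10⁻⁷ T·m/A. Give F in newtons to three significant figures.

F ≈ 1.69×10⁻⁶ N

On-axis B of dipole 1: B = (μ₀/4π)·2m₁/r³. Force on dipole 2: F = m₂·dB/dr.
dB/dr = −(μ₀/4π)·6m₁/r⁴, so |F| = (μ₀/4π)·6m₁m₂/r⁴.
F = 6(10⁻⁷)(0.187)(0.0227)/(0.197)⁴ = 1.691×10⁻⁶ N.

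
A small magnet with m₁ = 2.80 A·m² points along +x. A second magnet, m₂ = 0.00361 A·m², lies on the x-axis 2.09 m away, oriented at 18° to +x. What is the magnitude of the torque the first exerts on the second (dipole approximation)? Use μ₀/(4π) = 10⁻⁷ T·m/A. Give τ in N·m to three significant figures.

Dipole B is on the axis of dipole A, so B₁ there is axial: B₁ = (μ₀/4π)·2m₁/r³ along +x.
B₁ = 2(10⁻⁷)(2.80)/(2.09)³ = 6.134×10⁻⁸ T.
τ = m₂ B₁ sinθ.
τ = (0.00361)(6.134×10⁻⁸)·sin18° = 6.843×10⁻¹¹ N·m.

τ ≈ 6.84×10⁻¹¹ N·m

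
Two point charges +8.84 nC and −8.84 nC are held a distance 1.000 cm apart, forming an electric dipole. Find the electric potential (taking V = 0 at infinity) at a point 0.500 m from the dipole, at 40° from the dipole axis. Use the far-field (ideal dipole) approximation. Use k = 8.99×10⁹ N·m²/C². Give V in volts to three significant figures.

V ≈ 2.44 V

Dipole moment p = qd = (8.84×10⁻⁹ C)(0.0100 m) = 8.84×10⁻¹¹ C·m.
The dipole potential is V = kp cosθ / r².
V = (8.99×10⁹)(8.84×10⁻¹¹)·cos40° / (0.500)² = 2.435 V.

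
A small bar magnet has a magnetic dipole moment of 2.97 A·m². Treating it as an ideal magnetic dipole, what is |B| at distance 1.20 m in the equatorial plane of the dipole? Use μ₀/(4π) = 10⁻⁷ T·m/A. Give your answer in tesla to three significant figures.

B ≈ 1.72×10⁻⁷ T

In the equatorial plane B = (μ₀/4π)·m/r³ (half the axial value).
B = (10⁻⁷)·(2.97) / (1.20)³ = 1.719×10⁻⁷ T.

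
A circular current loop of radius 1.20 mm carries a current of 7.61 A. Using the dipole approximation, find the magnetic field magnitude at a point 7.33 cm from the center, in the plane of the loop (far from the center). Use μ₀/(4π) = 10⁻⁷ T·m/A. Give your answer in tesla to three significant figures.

B ≈ 8.74×10⁻⁹ T

Magnetic moment m = IA = Iπa² = (7.61)·π·(0.00120)² = 3.443×10⁻⁵ A·m².
In the equatorial plane B = (μ₀/4π)·m/r³ (half the axial value).
B = (10⁻⁷)·(3.443×10⁻⁵) / (0.0733)³ = 8.742×10⁻⁹ T.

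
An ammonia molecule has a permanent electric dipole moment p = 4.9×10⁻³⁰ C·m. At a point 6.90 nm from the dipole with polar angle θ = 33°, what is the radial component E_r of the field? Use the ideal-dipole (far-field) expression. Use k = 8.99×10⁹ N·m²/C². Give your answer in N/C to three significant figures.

E_r ≈ 2.25×10⁵ N/C

For a dipole, E_r = (2kp cosθ)/r³.
kp/r³ = (8.99×10⁹)(4.90×10⁻³⁰)/(6.90×10⁻⁹)³ = 1.341×10⁵ N/C.
E_r = 2·1.341×10⁵·cos33° = 2.249×10⁵ N/C.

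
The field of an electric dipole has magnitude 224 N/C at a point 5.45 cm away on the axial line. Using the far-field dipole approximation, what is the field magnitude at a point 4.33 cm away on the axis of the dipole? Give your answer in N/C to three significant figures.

Dipole fields scale as 1/r³ in the far field; the geometry is the same at both points.
E₂ = E₁ · (r₁/r₂)³ = 224 · (5.45/4.33)³.
(r₁/r₂)³ = (1.259)³ = 1.994.
E₂ ≈ 446.7 N/C.

E ≈ 447 N/C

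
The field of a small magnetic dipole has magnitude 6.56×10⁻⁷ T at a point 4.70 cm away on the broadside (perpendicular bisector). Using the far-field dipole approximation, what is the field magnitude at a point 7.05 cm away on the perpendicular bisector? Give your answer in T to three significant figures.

B ≈ 1.94×10⁻⁷ T

Dipole fields scale as 1/r³ in the far field; the geometry is the same at both points.
B₂ = B₁ · (r₁/r₂)³ = 6.56×10⁻⁷ · (4.70/7.05)³.
(r₁/r₂)³ = (0.6667)³ = 0.2963.
B₂ ≈ 1.944×10⁻⁷ T.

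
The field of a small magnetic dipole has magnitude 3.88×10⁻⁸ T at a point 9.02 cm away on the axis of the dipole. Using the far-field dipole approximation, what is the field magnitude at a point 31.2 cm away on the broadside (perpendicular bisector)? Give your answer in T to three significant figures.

Dipole fields scale as 1/r³ in the far field.
The axial field is twice the equatorial field at the same r, so the geometry factor is 1/2.
B₂ = B₁ · (1/2) · (r₁/r₂)³ = 3.88×10⁻⁸ · 0.5 · (9.02/31.2)³.
(r₁/r₂)³ = (0.2891)³ = 0.02416.
B₂ ≈ 4.688×10⁻¹⁰ T.

B ≈ 4.69×10⁻¹⁰ T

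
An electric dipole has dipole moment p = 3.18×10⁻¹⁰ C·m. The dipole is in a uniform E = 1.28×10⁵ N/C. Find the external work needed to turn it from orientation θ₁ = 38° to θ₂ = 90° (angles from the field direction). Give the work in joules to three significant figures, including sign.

W ≈ 3.21×10⁻⁵ J

W_ext = ΔU = U(θ₂) − U(θ₁) = −pE cosθ₂ − (−pE cosθ₁) = pE(cosθ₁ − cosθ₂).
W = (3.18×10⁻¹⁰)(1.28×10⁵)·(cos38° − cos90°) = (4.070×10⁻⁵)·(+0.7880) = 3.208×10⁻⁵ J.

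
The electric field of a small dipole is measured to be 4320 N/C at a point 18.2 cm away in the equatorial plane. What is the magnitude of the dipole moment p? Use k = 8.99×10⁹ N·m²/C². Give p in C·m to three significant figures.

In the equatorial plane E = kp/r³, so p = Er³/(k).
p = (4320)·(0.182)³ / (8.99×10⁹) = 2.897×10⁻⁹ C·m.

p ≈ 2.90×10⁻⁹ C·m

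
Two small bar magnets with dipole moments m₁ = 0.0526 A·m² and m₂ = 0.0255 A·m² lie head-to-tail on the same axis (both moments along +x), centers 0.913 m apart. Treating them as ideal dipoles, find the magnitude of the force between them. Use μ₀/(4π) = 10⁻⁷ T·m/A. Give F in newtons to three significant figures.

F ≈ 1.16×10⁻⁹ N

On-axis B of dipole 1: B = (μ₀/4π)·2m₁/r³. Force on dipole 2: F = m₂·dB/dr.
dB/dr = −(μ₀/4π)·6m₁/r⁴, so |F| = (μ₀/4π)·6m₁m₂/r⁴.
F = 6(10⁻⁷)(0.0526)(0.0255)/(0.913)⁴ = 1.158×10⁻⁹ N.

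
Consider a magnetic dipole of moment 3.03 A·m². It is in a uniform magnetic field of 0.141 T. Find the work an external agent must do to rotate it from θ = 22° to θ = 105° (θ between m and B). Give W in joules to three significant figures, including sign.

W_ext = ΔU = −mB cosθ₂ + mB cosθ₁ = mB(cosθ₁ − cosθ₂).
W = (3.03)(0.141)·(cos22° − cos105°) = (0.4272)·(+1.1860) = 0.5067 J.

W ≈ 0.507 J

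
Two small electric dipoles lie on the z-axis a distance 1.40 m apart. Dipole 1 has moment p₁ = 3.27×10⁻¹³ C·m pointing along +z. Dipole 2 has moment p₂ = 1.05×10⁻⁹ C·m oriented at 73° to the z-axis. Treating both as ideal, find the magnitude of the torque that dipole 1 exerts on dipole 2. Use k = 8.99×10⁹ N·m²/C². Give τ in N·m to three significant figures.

τ ≈ 2.15×10⁻¹² N·m

The second dipole sits on the axis of the first, so the field there is axial: E₁ = 2kp₁/r³ along +z.
E₁ = 2(8.99×10⁹)(3.27×10⁻¹³)/(1.40)³ = 0.002143 N/C.
Torque on the second dipole: τ = p₂ E₁ sinθ.
τ = (1.05×10⁻⁹)(0.002143)·sin73° = 2.151×10⁻¹² N·m.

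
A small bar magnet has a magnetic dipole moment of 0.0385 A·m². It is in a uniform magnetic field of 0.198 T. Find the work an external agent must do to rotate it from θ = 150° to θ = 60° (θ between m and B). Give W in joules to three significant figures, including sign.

W_ext = ΔU = −mB cosθ₂ + mB cosθ₁ = mB(cosθ₁ − cosθ₂).
W = (0.0385)(0.198)·(cos150° − cos60°) = (0.007623)·(-1.3660) = -0.01041 J.

W ≈ -0.0104 J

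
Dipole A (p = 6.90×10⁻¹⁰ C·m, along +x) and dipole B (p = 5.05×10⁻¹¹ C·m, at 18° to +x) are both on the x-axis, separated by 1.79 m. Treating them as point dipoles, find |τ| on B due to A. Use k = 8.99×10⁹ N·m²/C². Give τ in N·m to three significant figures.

τ ≈ 3.38×10⁻¹¹ N·m

The second dipole sits on the axis of the first, so the field there is axial: E₁ = 2kp₁/r³ along +x.
E₁ = 2(8.99×10⁹)(6.90×10⁻¹⁰)/(1.79)³ = 2.163 N/C.
Torque on the second dipole: τ = p₂ E₁ sinθ.
τ = (5.05×10⁻¹¹)(2.163)·sin18° = 3.376×10⁻¹¹ N·m.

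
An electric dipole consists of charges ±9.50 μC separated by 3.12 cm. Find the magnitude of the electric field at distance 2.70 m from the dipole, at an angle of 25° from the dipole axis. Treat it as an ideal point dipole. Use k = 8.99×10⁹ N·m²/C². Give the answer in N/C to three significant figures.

Dipole moment p = qd = (9.50×10⁻⁶ C)(0.0312 m) = 2.964×10⁻⁷ C·m.
At angle θ the dipole field magnitude is E = (kp/r³)·√(1 + 3cos²θ).
kp/r³ = (8.99×10⁹)(2.964×10⁻⁷) / (2.70)³ = 135.4 N/C.
√(1 + 3cos²25°) = √(1 + 3·0.8214) = √3.4642 ≈ 1.8612.
E ≈ 135.4 × 1.861 = 252.0 N/C.

E ≈ 252 N/C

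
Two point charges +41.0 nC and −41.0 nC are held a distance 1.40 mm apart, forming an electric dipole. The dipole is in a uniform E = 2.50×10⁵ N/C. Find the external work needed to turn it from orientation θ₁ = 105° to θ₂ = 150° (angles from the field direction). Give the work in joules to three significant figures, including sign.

W ≈ 8.71×10⁻⁶ J

Dipole moment p = qd = (4.10×10⁻⁸ C)(0.00140 m) = 5.74×10⁻¹¹ C·m.
W_ext = ΔU = U(θ₂) − U(θ₁) = −pE cosθ₂ − (−pE cosθ₁) = pE(cosθ₁ − cosθ₂).
W = (5.74×10⁻¹¹)(2.50×10⁵)·(cos105° − cos150°) = (1.435×10⁻⁵)·(+0.6072) = 8.713×10⁻⁶ J.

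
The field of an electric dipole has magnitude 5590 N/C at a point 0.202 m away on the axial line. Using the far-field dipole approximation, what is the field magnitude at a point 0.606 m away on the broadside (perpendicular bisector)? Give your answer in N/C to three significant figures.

E ≈ 104 N/C

Dipole fields scale as 1/r³ in the far field.
The axial field is twice the equatorial field at the same r, so the geometry factor is 1/2.
E₂ = E₁ · (1/2) · (r₁/r₂)³ = 5590 · 0.5 · (0.202/0.606)³.
(r₁/r₂)³ = (0.3333)³ = 0.03704.
E₂ ≈ 103.5 N/C.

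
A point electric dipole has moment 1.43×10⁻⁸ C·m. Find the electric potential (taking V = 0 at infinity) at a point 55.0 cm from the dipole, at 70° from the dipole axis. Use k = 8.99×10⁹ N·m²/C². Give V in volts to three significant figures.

The dipole potential is V = kp cosθ / r².
V = (8.99×10⁹)(1.43×10⁻⁸)·cos70° / (0.550)² = 145.4 V.

V ≈ 145 V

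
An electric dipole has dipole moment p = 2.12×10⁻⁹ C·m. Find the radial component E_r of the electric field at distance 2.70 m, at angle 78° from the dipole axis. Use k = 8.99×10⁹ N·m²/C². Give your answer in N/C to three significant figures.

E_r ≈ 0.403 N/C

For a dipole, E_r = (2kp cosθ)/r³.
kp/r³ = (8.99×10⁹)(2.12×10⁻⁹)/(2.70)³ = 0.9683 N/C.
E_r = 2·0.9683·cos78° = 0.4026 N/C.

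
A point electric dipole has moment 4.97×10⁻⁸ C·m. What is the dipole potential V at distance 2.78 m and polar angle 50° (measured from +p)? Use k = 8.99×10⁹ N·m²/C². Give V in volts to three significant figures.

V ≈ 37.2 V

The dipole potential is V = kp cosθ / r².
V = (8.99×10⁹)(4.97×10⁻⁸)·cos50° / (2.78)² = 37.16 V.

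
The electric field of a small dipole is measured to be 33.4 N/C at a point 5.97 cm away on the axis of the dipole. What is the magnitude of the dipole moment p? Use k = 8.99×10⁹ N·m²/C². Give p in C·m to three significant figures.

p ≈ 3.95×10⁻¹³ C·m

On axis E = 2kp/r³, so p = Er³/(2k).
p = (33.4)·(0.0597)³ / (2·8.99×10⁹) = 3.953×10⁻¹³ C·m.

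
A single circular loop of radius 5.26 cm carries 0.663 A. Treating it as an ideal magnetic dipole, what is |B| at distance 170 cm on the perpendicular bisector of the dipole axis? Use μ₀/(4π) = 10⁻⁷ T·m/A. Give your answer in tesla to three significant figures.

Magnetic moment m = IA = Iπa² = (0.663)·π·(0.0526)² = 0.005763 A·m².
In the equatorial plane B = (μ₀/4π)·m/r³ (half the axial value).
B = (10⁻⁷)·(0.005763) / (1.70)³ = 1.173×10⁻¹⁰ T.

B ≈ 1.17×10⁻¹⁰ T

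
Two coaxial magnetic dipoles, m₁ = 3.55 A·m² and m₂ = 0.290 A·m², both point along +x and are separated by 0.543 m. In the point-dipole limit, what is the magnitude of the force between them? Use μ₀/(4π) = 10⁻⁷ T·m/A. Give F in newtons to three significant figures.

On-axis B of dipole 1: B = (μ₀/4π)·2m₁/r³. Force on dipole 2: F = m₂·dB/dr.
dB/dr = −(μ₀/4π)·6m₁/r⁴, so |F| = (μ₀/4π)·6m₁m₂/r⁴.
F = 6(10⁻⁷)(3.55)(0.290)/(0.543)⁴ = 7.105×10⁻⁶ N.

F ≈ 7.11×10⁻⁶ N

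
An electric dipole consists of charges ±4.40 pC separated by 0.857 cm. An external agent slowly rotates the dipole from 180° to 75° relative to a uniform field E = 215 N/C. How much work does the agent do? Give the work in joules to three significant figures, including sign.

Dipole moment p = qd = (4.40×10⁻¹² C)(0.00857 m) = 3.771×10⁻¹⁴ C·m.
W_ext = ΔU = U(θ₂) − U(θ₁) = −pE cosθ₂ − (−pE cosθ₁) = pE(cosθ₁ − cosθ₂).
W = (3.771×10⁻¹⁴)(215)·(cos180° − cos75°) = (8.108×10⁻¹²)·(-1.2588) = -1.021×10⁻¹¹ J.

W ≈ -1.02×10⁻¹¹ J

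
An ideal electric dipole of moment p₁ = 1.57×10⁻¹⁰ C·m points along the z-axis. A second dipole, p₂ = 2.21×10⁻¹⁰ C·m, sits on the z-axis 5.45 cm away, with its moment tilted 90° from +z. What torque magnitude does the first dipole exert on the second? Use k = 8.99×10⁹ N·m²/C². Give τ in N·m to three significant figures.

The second dipole sits on the axis of the first, so the field there is axial: E₁ = 2kp₁/r³ along +z.
E₁ = 2(8.99×10⁹)(1.57×10⁻¹⁰)/(0.0545)³ = 1.744×10⁴ N/C.
Torque on the second dipole: τ = p₂ E₁ sinθ.
τ = (2.21×10⁻¹⁰)(1.744×10⁴)·sin90° = 3.854×10⁻⁶ N·m.

τ ≈ 3.85×10⁻⁶ N·m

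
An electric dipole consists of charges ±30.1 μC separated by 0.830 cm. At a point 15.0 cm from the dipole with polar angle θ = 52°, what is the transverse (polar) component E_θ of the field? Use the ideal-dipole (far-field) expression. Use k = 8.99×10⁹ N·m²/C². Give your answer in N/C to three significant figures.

E_θ ≈ 5.24×10⁵ N/C

Dipole moment p = qd = (3.01×10⁻⁵ C)(0.00830 m) = 2.498×10⁻⁷ C·m.
For a dipole, E_θ = (kp sinθ)/r³.
kp/r³ = (8.99×10⁹)(2.498×10⁻⁷)/(0.150)³ = 6.654×10⁵ N/C.
E_θ = 6.654×10⁵·sin52° = 5.243×10⁵ N/C.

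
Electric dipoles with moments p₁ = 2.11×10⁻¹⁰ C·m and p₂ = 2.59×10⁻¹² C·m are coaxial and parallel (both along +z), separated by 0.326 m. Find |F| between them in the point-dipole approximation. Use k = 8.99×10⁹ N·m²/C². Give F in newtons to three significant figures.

On-axis field of dipole 1 at distance r: E = 2kp₁/r³. Force on dipole 2 is F = p₂·dE/dr (gradient along axis).
dE/dr = −6kp₁/r⁴, so |F| = 6kp₁p₂/r⁴ (attractive for aligned moments).
F = 6(8.99×10⁹)(2.11×10⁻¹⁰)(2.59×10⁻¹²)/(0.326)⁴ = 2.610×10⁻⁹ N.

F ≈ 2.61×10⁻⁹ N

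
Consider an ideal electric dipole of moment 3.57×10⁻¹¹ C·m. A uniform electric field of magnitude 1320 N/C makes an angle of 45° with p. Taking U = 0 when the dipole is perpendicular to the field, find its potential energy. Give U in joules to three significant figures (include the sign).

U ≈ -3.33×10⁻⁸ J

U = −p·E = −pE cosθ.
U = −(3.57×10⁻¹¹)(1320)·cos45° = -3.332×10⁻⁸ J.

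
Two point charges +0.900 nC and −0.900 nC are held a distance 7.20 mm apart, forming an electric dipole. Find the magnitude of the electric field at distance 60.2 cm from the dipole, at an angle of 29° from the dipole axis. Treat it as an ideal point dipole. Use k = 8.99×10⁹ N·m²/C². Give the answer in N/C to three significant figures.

E ≈ 0.485 N/C

Dipole moment p = qd = (9.00×10⁻¹⁰ C)(0.00720 m) = 6.48×10⁻¹² C·m.
At angle θ the dipole field magnitude is E = (kp/r³)·√(1 + 3cos²θ).
kp/r³ = (8.99×10⁹)(6.48×10⁻¹²) / (0.602)³ = 0.2670 N/C.
√(1 + 3cos²29°) = √(1 + 3·0.7650) = √3.2949 ≈ 1.8152.
E ≈ 0.2670 × 1.815 = 0.4847 N/C.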